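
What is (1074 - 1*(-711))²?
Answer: 3186225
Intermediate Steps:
(1074 - 1*(-711))² = (1074 + 711)² = 1785² = 3186225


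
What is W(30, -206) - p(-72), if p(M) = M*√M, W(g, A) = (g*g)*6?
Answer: 5400 + 432*I*√2 ≈ 5400.0 + 610.94*I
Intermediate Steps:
W(g, A) = 6*g² (W(g, A) = g²*6 = 6*g²)
p(M) = M^(3/2)
W(30, -206) - p(-72) = 6*30² - (-72)^(3/2) = 6*900 - (-432)*I*√2 = 5400 + 432*I*√2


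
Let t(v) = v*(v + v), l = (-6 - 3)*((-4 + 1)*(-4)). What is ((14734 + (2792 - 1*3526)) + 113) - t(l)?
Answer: -9215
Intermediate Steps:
l = -108 (l = -(-27)*(-4) = -9*12 = -108)
t(v) = 2*v**2 (t(v) = v*(2*v) = 2*v**2)
((14734 + (2792 - 1*3526)) + 113) - t(l) = ((14734 + (2792 - 1*3526)) + 113) - 2*(-108)**2 = ((14734 + (2792 - 3526)) + 113) - 2*11664 = ((14734 - 734) + 113) - 1*23328 = (14000 + 113) - 23328 = 14113 - 23328 = -9215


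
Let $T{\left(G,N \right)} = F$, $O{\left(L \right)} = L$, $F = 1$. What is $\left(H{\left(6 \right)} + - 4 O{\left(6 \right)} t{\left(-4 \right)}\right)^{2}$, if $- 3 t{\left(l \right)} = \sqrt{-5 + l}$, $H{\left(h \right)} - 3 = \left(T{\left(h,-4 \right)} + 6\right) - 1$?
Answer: $-495 + 432 i \approx -495.0 + 432.0 i$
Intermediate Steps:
$T{\left(G,N \right)} = 1$
$H{\left(h \right)} = 9$ ($H{\left(h \right)} = 3 + \left(\left(1 + 6\right) - 1\right) = 3 + \left(7 - 1\right) = 3 + 6 = 9$)
$t{\left(l \right)} = - \frac{\sqrt{-5 + l}}{3}$
$\left(H{\left(6 \right)} + - 4 O{\left(6 \right)} t{\left(-4 \right)}\right)^{2} = \left(9 + \left(-4\right) 6 \left(- \frac{\sqrt{-5 - 4}}{3}\right)\right)^{2} = \left(9 - 24 \left(- \frac{\sqrt{-9}}{3}\right)\right)^{2} = \left(9 - 24 \left(- \frac{3 i}{3}\right)\right)^{2} = \left(9 - 24 \left(- i\right)\right)^{2} = \left(9 + 24 i\right)^{2}$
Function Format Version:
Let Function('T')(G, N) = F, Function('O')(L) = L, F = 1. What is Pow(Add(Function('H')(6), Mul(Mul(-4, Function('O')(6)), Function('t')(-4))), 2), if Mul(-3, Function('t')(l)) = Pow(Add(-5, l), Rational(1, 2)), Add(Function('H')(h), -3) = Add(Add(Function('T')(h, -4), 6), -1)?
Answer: Add(-495, Mul(432, I)) ≈ Add(-495.00, Mul(432.00, I))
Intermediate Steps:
Function('T')(G, N) = 1
Function('H')(h) = 9 (Function('H')(h) = Add(3, Add(Add(1, 6), -1)) = Add(3, Add(7, -1)) = Add(3, 6) = 9)
Function('t')(l) = Mul(Rational(-1, 3), Pow(Add(-5, l), Rational(1, 2)))
Pow(Add(Function('H')(6), Mul(Mul(-4, Function('O')(6)), Function('t')(-4))), 2) = Pow(Add(9, Mul(Mul(-4, 6), Mul(Rational(-1, 3), Pow(Add(-5, -4), Rational(1, 2))))), 2) = Pow(Add(9, Mul(-24, Mul(Rational(-1, 3), Pow(-9, Rational(1, 2))))), 2) = Pow(Add(9, Mul(-24, Mul(Rational(-1, 3), Mul(3, I)))), 2) = Pow(Add(9, Mul(-24, Mul(-1, I))), 2) = Pow(Add(9, Mul(24, I)), 2)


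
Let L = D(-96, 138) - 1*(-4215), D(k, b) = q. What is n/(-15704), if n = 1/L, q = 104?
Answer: -1/67825576 ≈ -1.4744e-8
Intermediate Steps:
D(k, b) = 104
L = 4319 (L = 104 - 1*(-4215) = 104 + 4215 = 4319)
n = 1/4319 ≈ 0.00023154
n/(-15704) = (1/4319)/(-15704) = (1/4319)*(-1/15704) = -1/67825576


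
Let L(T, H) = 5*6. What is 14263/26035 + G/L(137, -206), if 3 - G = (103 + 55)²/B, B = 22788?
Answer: 272016908/444964185 ≈ 0.61132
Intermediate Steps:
L(T, H) = 30
G = 10850/5697 (G = 3 - (103 + 55)²/22788 = 3 - 158²/22788 = 3 - 24964/22788 = 3 - 1*6241/5697 = 3 - 6241/5697 = 10850/5697 ≈ 1.9045)
14263/26035 + G/L(137, -206) = 14263/26035 + (10850/5697)/30 = 14263*(1/26035) + (10850/5697)*(1/30) = 14263/26035 + 1085/17091 = 272016908/444964185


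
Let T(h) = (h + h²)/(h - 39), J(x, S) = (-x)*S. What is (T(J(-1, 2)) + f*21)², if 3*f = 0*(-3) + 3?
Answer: 594441/1369 ≈ 434.22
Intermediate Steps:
J(x, S) = -S*x
T(h) = (h + h²)/(-39 + h)
f = 1 (f = (0*(-3) + 3)/3 = (0 + 3)/3 = (⅓)*3 = 1)
(T(J(-1, 2)) + f*21)² = ((-1*2*(-1))*(1 - 1*2*(-1))/(-39 - 1*2*(-1)) + 1*21)² = (2*(1 + 2)/(-39 + 2) + 21)² = (2*3/(-37) + 21)² = (2*(-1/37)*3 + 21)² = (-6/37 + 21)² = (771/37)² = 594441/1369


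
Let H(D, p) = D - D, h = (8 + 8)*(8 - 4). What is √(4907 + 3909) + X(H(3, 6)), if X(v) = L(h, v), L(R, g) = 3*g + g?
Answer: 4*√551 ≈ 93.894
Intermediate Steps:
h = 64 (h = 16*4 = 64)
H(D, p) = 0
L(R, g) = 4*g
X(v) = 4*v
√(4907 + 3909) + X(H(3, 6)) = √(4907 + 3909) + 4*0 = √8816 + 0 = 4*√551 + 0 = 4*√551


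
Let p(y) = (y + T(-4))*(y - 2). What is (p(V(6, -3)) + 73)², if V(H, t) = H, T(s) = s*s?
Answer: 25921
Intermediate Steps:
T(s) = s²
p(y) = (-2 + y)*(16 + y) (p(y) = (y + (-4)²)*(y - 2) = (y + 16)*(-2 + y) = (16 + y)*(-2 + y) = (-2 + y)*(16 + y))
(p(V(6, -3)) + 73)² = ((-32 + 6² + 14*6) + 73)² = ((-32 + 36 + 84) + 73)² = (88 + 73)² = 161² = 25921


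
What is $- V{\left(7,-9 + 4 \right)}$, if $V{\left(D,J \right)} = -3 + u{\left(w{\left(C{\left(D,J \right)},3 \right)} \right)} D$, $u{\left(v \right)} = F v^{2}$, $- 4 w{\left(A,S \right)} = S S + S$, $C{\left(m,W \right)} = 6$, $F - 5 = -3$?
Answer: $-123$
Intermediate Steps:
$F = 2$ ($F = 5 - 3 = 2$)
$w{\left(A,S \right)} = - \frac{S}{4} - \frac{S^{2}}{4}$ ($w{\left(A,S \right)} = - \frac{S S + S}{4} = - \frac{S^{2} + S}{4} = - \frac{S + S^{2}}{4} = - \frac{S}{4} - \frac{S^{2}}{4}$)
$u{\left(v \right)} = 2 v^{2}$
$V{\left(D,J \right)} = -3 + 18 D$ ($V{\left(D,J \right)} = -3 + 2 \left(\left(- \frac{1}{4}\right) 3 \left(1 + 3\right)\right)^{2} D = -3 + 2 \left(\left(- \frac{1}{4}\right) 3 \cdot 4\right)^{2} D = -3 + 2 \left(-3\right)^{2} D = -3 + 2 \cdot 9 D = -3 + 18 D$)
$- V{\left(7,-9 + 4 \right)} = - (-3 + 18 \cdot 7) = - (-3 + 126) = \left(-1\right) 123 = -123$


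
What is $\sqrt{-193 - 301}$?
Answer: $i \sqrt{494} \approx 22.226 i$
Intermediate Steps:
$\sqrt{-193 - 301} = \sqrt{-494} = i \sqrt{494}$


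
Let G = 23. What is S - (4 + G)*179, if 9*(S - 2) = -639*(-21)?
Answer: -3340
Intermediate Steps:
S = 1493 (S = 2 + (-639*(-21))/9 = 2 + (⅑)*13419 = 2 + 1491 = 1493)
S - (4 + G)*179 = 1493 - (4 + 23)*179 = 1493 - 27*179 = 1493 - 1*4833 = 1493 - 4833 = -3340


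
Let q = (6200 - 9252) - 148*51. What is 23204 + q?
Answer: 12604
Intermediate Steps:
q = -10600 (q = -3052 - 1*7548 = -3052 - 7548 = -10600)
23204 + q = 23204 - 10600 = 12604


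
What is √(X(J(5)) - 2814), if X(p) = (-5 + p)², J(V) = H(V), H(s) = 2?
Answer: I*√2805 ≈ 52.962*I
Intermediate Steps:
J(V) = 2
√(X(J(5)) - 2814) = √((-5 + 2)² - 2814) = √((-3)² - 2814) = √(9 - 2814) = √(-2805) = I*√2805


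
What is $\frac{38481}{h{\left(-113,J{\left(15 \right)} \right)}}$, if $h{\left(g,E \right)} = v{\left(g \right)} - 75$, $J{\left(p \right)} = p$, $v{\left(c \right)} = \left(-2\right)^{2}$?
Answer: $- \frac{38481}{71} \approx -541.99$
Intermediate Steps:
$v{\left(c \right)} = 4$
$h{\left(g,E \right)} = -71$ ($h{\left(g,E \right)} = 4 - 75 = -71$)
$\frac{38481}{h{\left(-113,J{\left(15 \right)} \right)}} = \frac{38481}{-71} = 38481 \left(- \frac{1}{71}\right) = - \frac{38481}{71}$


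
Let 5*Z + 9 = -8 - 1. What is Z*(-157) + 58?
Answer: 3116/5 ≈ 623.20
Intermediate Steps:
Z = -18/5 (Z = -9/5 + (-8 - 1)/5 = -9/5 + (⅕)*(-9) = -9/5 - 9/5 = -18/5 ≈ -3.6000)
Z*(-157) + 58 = -18/5*(-157) + 58 = 2826/5 + 58 = 3116/5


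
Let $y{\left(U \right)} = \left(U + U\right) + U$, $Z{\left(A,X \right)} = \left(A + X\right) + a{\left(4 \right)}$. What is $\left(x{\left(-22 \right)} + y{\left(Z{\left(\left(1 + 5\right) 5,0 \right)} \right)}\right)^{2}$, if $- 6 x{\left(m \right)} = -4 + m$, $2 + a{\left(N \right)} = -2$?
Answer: $\frac{61009}{9} \approx 6778.8$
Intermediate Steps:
$a{\left(N \right)} = -4$ ($a{\left(N \right)} = -2 - 2 = -4$)
$x{\left(m \right)} = \frac{2}{3} - \frac{m}{6}$ ($x{\left(m \right)} = - \frac{-4 + m}{6} = \frac{2}{3} - \frac{m}{6}$)
$Z{\left(A,X \right)} = -4 + A + X$ ($Z{\left(A,X \right)} = \left(A + X\right) - 4 = -4 + A + X$)
$y{\left(U \right)} = 3 U$ ($y{\left(U \right)} = 2 U + U = 3 U$)
$\left(x{\left(-22 \right)} + y{\left(Z{\left(\left(1 + 5\right) 5,0 \right)} \right)}\right)^{2} = \left(\left(\frac{2}{3} - - \frac{11}{3}\right) + 3 \left(-4 + \left(1 + 5\right) 5 + 0\right)\right)^{2} = \left(\left(\frac{2}{3} + \frac{11}{3}\right) + 3 \left(-4 + 6 \cdot 5 + 0\right)\right)^{2} = \left(\frac{13}{3} + 3 \left(-4 + 30 + 0\right)\right)^{2} = \left(\frac{13}{3} + 3 \cdot 26\right)^{2} = \left(\frac{13}{3} + 78\right)^{2} = \left(\frac{247}{3}\right)^{2} = \frac{61009}{9}$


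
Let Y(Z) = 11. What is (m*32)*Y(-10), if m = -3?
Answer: -1056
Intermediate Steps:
(m*32)*Y(-10) = -3*32*11 = -96*11 = -1056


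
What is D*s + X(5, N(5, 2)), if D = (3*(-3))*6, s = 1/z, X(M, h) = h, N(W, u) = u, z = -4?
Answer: 31/2 ≈ 15.500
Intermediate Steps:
s = -1/4 (s = 1/(-4) = -1/4 ≈ -0.25000)
D = -54 (D = -9*6 = -54)
D*s + X(5, N(5, 2)) = -54*(-1/4) + 2 = 27/2 + 2 = 31/2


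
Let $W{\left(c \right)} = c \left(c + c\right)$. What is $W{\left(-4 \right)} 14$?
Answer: $448$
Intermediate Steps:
$W{\left(c \right)} = 2 c^{2}$ ($W{\left(c \right)} = c 2 c = 2 c^{2}$)
$W{\left(-4 \right)} 14 = 2 \left(-4\right)^{2} \cdot 14 = 2 \cdot 16 \cdot 14 = 32 \cdot 14 = 448$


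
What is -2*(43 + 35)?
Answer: -156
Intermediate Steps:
-2*(43 + 35) = -2*78 = -156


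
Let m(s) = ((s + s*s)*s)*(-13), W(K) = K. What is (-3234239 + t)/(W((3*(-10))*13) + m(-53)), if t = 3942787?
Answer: 354274/949247 ≈ 0.37322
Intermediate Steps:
m(s) = -13*s*(s + s²) (m(s) = ((s + s²)*s)*(-13) = (s*(s + s²))*(-13) = -13*s*(s + s²))
(-3234239 + t)/(W((3*(-10))*13) + m(-53)) = (-3234239 + 3942787)/((3*(-10))*13 + 13*(-53)²*(-1 - 1*(-53))) = 708548/(-30*13 + 13*2809*(-1 + 53)) = 708548/(-390 + 13*2809*52) = 708548/(-390 + 1898884) = 708548/1898494 = 708548*(1/1898494) = 354274/949247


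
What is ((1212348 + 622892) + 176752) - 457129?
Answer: 1554863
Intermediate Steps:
((1212348 + 622892) + 176752) - 457129 = (1835240 + 176752) - 457129 = 2011992 - 457129 = 1554863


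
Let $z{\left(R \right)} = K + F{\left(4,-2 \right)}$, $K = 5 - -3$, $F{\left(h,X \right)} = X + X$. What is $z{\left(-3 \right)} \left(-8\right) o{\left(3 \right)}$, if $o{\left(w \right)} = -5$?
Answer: $160$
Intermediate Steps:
$F{\left(h,X \right)} = 2 X$
$K = 8$ ($K = 5 + 3 = 8$)
$z{\left(R \right)} = 4$ ($z{\left(R \right)} = 8 + 2 \left(-2\right) = 8 - 4 = 4$)
$z{\left(-3 \right)} \left(-8\right) o{\left(3 \right)} = 4 \left(-8\right) \left(-5\right) = \left(-32\right) \left(-5\right) = 160$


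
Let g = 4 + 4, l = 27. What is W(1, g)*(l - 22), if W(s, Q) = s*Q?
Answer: 40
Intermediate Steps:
g = 8
W(s, Q) = Q*s
W(1, g)*(l - 22) = (8*1)*(27 - 22) = 8*5 = 40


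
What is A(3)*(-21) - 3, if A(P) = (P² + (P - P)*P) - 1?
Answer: -171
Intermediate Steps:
A(P) = -1 + P² (A(P) = (P² + 0*P) - 1 = (P² + 0) - 1 = P² - 1 = -1 + P²)
A(3)*(-21) - 3 = (-1 + 3²)*(-21) - 3 = (-1 + 9)*(-21) - 3 = 8*(-21) - 3 = -168 - 3 = -171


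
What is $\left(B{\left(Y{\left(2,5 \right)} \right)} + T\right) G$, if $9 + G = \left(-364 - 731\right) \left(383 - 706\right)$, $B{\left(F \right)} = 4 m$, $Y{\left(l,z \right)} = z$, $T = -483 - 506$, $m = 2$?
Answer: $-346956156$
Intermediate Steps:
$T = -989$ ($T = -483 - 506 = -989$)
$B{\left(F \right)} = 8$ ($B{\left(F \right)} = 4 \cdot 2 = 8$)
$G = 353676$ ($G = -9 + \left(-364 - 731\right) \left(383 - 706\right) = -9 - -353685 = -9 + 353685 = 353676$)
$\left(B{\left(Y{\left(2,5 \right)} \right)} + T\right) G = \left(8 - 989\right) 353676 = \left(-981\right) 353676 = -346956156$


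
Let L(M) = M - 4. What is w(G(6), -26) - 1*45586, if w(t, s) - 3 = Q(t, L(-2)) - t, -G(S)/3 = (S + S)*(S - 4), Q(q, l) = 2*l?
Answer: -45523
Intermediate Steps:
L(M) = -4 + M
G(S) = -6*S*(-4 + S) (G(S) = -3*(S + S)*(S - 4) = -3*2*S*(-4 + S) = -6*S*(-4 + S))
w(t, s) = -9 - t (w(t, s) = 3 + (2*(-4 - 2) - t) = 3 + (2*(-6) - t) = 3 + (-12 - t) = -9 - t)
w(G(6), -26) - 1*45586 = (-9 - 6*6*(4 - 1*6)) - 1*45586 = (-9 - 6*6*(4 - 6)) - 45586 = (-9 - 6*6*(-2)) - 45586 = (-9 - 1*(-72)) - 45586 = (-9 + 72) - 45586 = 63 - 45586 = -45523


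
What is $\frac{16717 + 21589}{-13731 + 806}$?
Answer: $- \frac{38306}{12925} \approx -2.9637$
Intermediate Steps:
$\frac{16717 + 21589}{-13731 + 806} = \frac{38306}{-12925} = 38306 \left(- \frac{1}{12925}\right) = - \frac{38306}{12925}$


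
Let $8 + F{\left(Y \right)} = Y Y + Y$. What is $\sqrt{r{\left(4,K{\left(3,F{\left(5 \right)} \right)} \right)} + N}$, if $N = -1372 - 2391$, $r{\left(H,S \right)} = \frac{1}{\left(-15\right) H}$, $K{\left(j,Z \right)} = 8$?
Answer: $\frac{i \sqrt{3386715}}{30} \approx 61.343 i$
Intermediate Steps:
$F{\left(Y \right)} = -8 + Y + Y^{2}$ ($F{\left(Y \right)} = -8 + \left(Y Y + Y\right) = -8 + \left(Y^{2} + Y\right) = -8 + \left(Y + Y^{2}\right) = -8 + Y + Y^{2}$)
$r{\left(H,S \right)} = - \frac{1}{15 H}$
$N = -3763$ ($N = -1372 - 2391 = -3763$)
$\sqrt{r{\left(4,K{\left(3,F{\left(5 \right)} \right)} \right)} + N} = \sqrt{- \frac{1}{15 \cdot 4} - 3763} = \sqrt{\left(- \frac{1}{15}\right) \frac{1}{4} - 3763} = \sqrt{- \frac{1}{60} - 3763} = \sqrt{- \frac{225781}{60}} = \frac{i \sqrt{3386715}}{30}$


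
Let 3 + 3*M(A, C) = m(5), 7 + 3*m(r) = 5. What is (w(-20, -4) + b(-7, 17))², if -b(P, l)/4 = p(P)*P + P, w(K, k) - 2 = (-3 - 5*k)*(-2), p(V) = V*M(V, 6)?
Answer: 4494400/81 ≈ 55486.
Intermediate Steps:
m(r) = -⅔ (m(r) = -7/3 + (⅓)*5 = -7/3 + 5/3 = -⅔)
M(A, C) = -11/9 (M(A, C) = -1 + (⅓)*(-⅔) = -1 - 2/9 = -11/9)
p(V) = -11*V/9 (p(V) = V*(-11/9) = -11*V/9)
w(K, k) = 8 + 10*k (w(K, k) = 2 + (-3 - 5*k)*(-2) = 2 + (6 + 10*k) = 8 + 10*k)
b(P, l) = -4*P + 44*P²/9 (b(P, l) = -4*((-11*P/9)*P + P) = -4*(-11*P²/9 + P) = -4*(P - 11*P²/9) = -4*P + 44*P²/9)
(w(-20, -4) + b(-7, 17))² = ((8 + 10*(-4)) + (4/9)*(-7)*(-9 + 11*(-7)))² = ((8 - 40) + (4/9)*(-7)*(-9 - 77))² = (-32 + (4/9)*(-7)*(-86))² = (-32 + 2408/9)² = (2120/9)² = 4494400/81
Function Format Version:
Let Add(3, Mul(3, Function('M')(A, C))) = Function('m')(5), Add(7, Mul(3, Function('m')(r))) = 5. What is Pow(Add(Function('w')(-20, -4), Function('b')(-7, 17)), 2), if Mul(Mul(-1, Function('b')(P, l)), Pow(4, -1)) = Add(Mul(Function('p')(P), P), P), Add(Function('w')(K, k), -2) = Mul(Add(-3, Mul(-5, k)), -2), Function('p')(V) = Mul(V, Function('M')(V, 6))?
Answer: Rational(4494400, 81) ≈ 55486.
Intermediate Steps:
Function('m')(r) = Rational(-2, 3) (Function('m')(r) = Add(Rational(-7, 3), Mul(Rational(1, 3), 5)) = Add(Rational(-7, 3), Rational(5, 3)) = Rational(-2, 3))
Function('M')(A, C) = Rational(-11, 9) (Function('M')(A, C) = Add(-1, Mul(Rational(1, 3), Rational(-2, 3))) = Add(-1, Rational(-2, 9)) = Rational(-11, 9))
Function('p')(V) = Mul(Rational(-11, 9), V) (Function('p')(V) = Mul(V, Rational(-11, 9)) = Mul(Rational(-11, 9), V))
Function('w')(K, k) = Add(8, Mul(10, k)) (Function('w')(K, k) = Add(2, Mul(Add(-3, Mul(-5, k)), -2)) = Add(2, Add(6, Mul(10, k))) = Add(8, Mul(10, k)))
Function('b')(P, l) = Add(Mul(-4, P), Mul(Rational(44, 9), Pow(P, 2))) (Function('b')(P, l) = Mul(-4, Add(Mul(Mul(Rational(-11, 9), P), P), P)) = Mul(-4, Add(Mul(Rational(-11, 9), Pow(P, 2)), P)) = Mul(-4, Add(P, Mul(Rational(-11, 9), Pow(P, 2)))) = Add(Mul(-4, P), Mul(Rational(44, 9), Pow(P, 2))))
Pow(Add(Function('w')(-20, -4), Function('b')(-7, 17)), 2) = Pow(Add(Add(8, Mul(10, -4)), Mul(Rational(4, 9), -7, Add(-9, Mul(11, -7)))), 2) = Pow(Add(Add(8, -40), Mul(Rational(4, 9), -7, Add(-9, -77))), 2) = Pow(Add(-32, Mul(Rational(4, 9), -7, -86)), 2) = Pow(Add(-32, Rational(2408, 9)), 2) = Pow(Rational(2120, 9), 2) = Rational(4494400, 81)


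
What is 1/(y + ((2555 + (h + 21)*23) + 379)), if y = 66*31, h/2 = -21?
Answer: 1/4497 ≈ 0.00022237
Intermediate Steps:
h = -42 (h = 2*(-21) = -42)
y = 2046
1/(y + ((2555 + (h + 21)*23) + 379)) = 1/(2046 + ((2555 + (-42 + 21)*23) + 379)) = 1/(2046 + ((2555 - 21*23) + 379)) = 1/(2046 + ((2555 - 483) + 379)) = 1/(2046 + (2072 + 379)) = 1/(2046 + 2451) = 1/4497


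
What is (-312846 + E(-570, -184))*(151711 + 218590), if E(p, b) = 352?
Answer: -115716840694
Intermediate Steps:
(-312846 + E(-570, -184))*(151711 + 218590) = (-312846 + 352)*(151711 + 218590) = -312494*370301 = -115716840694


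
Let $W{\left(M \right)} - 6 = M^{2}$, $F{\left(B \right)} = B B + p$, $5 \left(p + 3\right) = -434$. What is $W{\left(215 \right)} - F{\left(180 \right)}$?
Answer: $\frac{69604}{5} \approx 13921.0$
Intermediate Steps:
$p = - \frac{449}{5}$ ($p = -3 + \frac{1}{5} \left(-434\right) = -3 - \frac{434}{5} = - \frac{449}{5} \approx -89.8$)
$F{\left(B \right)} = - \frac{449}{5} + B^{2}$ ($F{\left(B \right)} = B B - \frac{449}{5} = B^{2} - \frac{449}{5} = - \frac{449}{5} + B^{2}$)
$W{\left(M \right)} = 6 + M^{2}$
$W{\left(215 \right)} - F{\left(180 \right)} = \left(6 + 215^{2}\right) - \left(- \frac{449}{5} + 180^{2}\right) = \left(6 + 46225\right) - \left(- \frac{449}{5} + 32400\right) = 46231 - \frac{161551}{5} = \frac{69604}{5}$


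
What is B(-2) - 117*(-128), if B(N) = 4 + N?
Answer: 14978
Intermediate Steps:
B(-2) - 117*(-128) = (4 - 2) - 117*(-128) = 2 + 14976 = 14978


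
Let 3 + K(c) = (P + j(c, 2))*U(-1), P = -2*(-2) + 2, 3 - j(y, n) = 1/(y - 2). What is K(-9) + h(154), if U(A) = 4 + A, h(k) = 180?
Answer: 2247/11 ≈ 204.27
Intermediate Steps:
j(y, n) = 3 - 1/(-2 + y) (j(y, n) = 3 - 1/(y - 2) = 3 - 1/(-2 + y))
P = 6 (P = 4 + 2 = 6)
K(c) = 15 + 3*(-7 + 3*c)/(-2 + c) (K(c) = -3 + (6 + (-7 + 3*c)/(-2 + c))*(4 - 1) = -3 + (6 + (-7 + 3*c)/(-2 + c))*3 = -3 + (18 + 3*(-7 + 3*c)/(-2 + c)) = 15 + 3*(-7 + 3*c)/(-2 + c))
K(-9) + h(154) = 3*(-17 + 8*(-9))/(-2 - 9) + 180 = 3*(-17 - 72)/(-11) + 180 = 3*(-1/11)*(-89) + 180 = 267/11 + 180 = 2247/11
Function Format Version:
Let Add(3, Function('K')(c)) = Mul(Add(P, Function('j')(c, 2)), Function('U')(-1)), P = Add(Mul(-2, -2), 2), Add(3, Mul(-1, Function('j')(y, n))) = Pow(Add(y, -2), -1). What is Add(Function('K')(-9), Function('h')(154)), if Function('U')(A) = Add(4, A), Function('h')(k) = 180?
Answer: Rational(2247, 11) ≈ 204.27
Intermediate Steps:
Function('j')(y, n) = Add(3, Mul(-1, Pow(Add(-2, y), -1))) (Function('j')(y, n) = Add(3, Mul(-1, Pow(Add(y, -2), -1))) = Add(3, Mul(-1, Pow(Add(-2, y), -1))))
P = 6 (P = Add(4, 2) = 6)
Function('K')(c) = Add(15, Mul(3, Pow(Add(-2, c), -1), Add(-7, Mul(3, c)))) (Function('K')(c) = Add(-3, Mul(Add(6, Mul(Pow(Add(-2, c), -1), Add(-7, Mul(3, c)))), Add(4, -1))) = Add(-3, Mul(Add(6, Mul(Pow(Add(-2, c), -1), Add(-7, Mul(3, c)))), 3)) = Add(-3, Add(18, Mul(3, Pow(Add(-2, c), -1), Add(-7, Mul(3, c))))) = Add(15, Mul(3, Pow(Add(-2, c), -1), Add(-7, Mul(3, c)))))
Add(Function('K')(-9), Function('h')(154)) = Add(Mul(3, Pow(Add(-2, -9), -1), Add(-17, Mul(8, -9))), 180) = Add(Mul(3, Pow(-11, -1), Add(-17, -72)), 180) = Add(Mul(3, Rational(-1, 11), -89), 180) = Add(Rational(267, 11), 180) = Rational(2247, 11)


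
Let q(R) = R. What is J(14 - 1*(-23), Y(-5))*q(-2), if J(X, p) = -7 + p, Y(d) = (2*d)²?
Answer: -186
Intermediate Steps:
Y(d) = 4*d²
J(14 - 1*(-23), Y(-5))*q(-2) = (-7 + 4*(-5)²)*(-2) = (-7 + 4*25)*(-2) = (-7 + 100)*(-2) = 93*(-2) = -186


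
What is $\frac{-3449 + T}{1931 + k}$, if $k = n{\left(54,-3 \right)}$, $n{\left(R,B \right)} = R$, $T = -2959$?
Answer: $- \frac{6408}{1985} \approx -3.2282$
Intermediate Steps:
$k = 54$
$\frac{-3449 + T}{1931 + k} = \frac{-3449 - 2959}{1931 + 54} = - \frac{6408}{1985}$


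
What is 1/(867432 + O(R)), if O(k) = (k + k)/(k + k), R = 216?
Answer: 1/867433 ≈ 1.1528e-6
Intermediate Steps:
O(k) = 1 (O(k) = (2*k)/((2*k)) = (2*k)*(1/(2*k)) = 1)
1/(867432 + O(R)) = 1/(867432 + 1) = 1/867433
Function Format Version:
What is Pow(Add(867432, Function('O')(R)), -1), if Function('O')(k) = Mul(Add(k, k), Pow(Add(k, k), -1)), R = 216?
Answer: Rational(1, 867433) ≈ 1.1528e-6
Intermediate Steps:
Function('O')(k) = 1 (Function('O')(k) = Mul(Mul(2, k), Pow(Mul(2, k), -1)) = Mul(Mul(2, k), Mul(Rational(1, 2), Pow(k, -1))) = 1)
Pow(Add(867432, Function('O')(R)), -1) = Pow(Add(867432, 1), -1) = Pow(867433, -1) = Rational(1, 867433)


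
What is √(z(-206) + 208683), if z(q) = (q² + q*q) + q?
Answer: √293349 ≈ 541.62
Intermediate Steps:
z(q) = q + 2*q² (z(q) = (q² + q²) + q = 2*q² + q = q + 2*q²)
√(z(-206) + 208683) = √(-206*(1 + 2*(-206)) + 208683) = √(-206*(1 - 412) + 208683) = √(-206*(-411) + 208683) = √(84666 + 208683) = √293349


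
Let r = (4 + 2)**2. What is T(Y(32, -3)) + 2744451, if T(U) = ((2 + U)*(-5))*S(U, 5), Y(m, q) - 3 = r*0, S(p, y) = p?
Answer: 2744376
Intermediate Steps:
r = 36 (r = 6**2 = 36)
Y(m, q) = 3 (Y(m, q) = 3 + 36*0 = 3 + 0 = 3)
T(U) = U*(-10 - 5*U) (T(U) = ((2 + U)*(-5))*U = (-10 - 5*U)*U = U*(-10 - 5*U))
T(Y(32, -3)) + 2744451 = -5*3*(2 + 3) + 2744451 = -5*3*5 + 2744451 = -75 + 2744451 = 2744376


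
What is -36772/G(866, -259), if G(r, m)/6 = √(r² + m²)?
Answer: -18386*√817037/2451111 ≈ -6.7802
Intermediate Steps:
G(r, m) = 6*√(m² + r²) (G(r, m) = 6*√(r² + m²) = 6*√(m² + r²))
-36772/G(866, -259) = -36772*1/(6*√((-259)² + 866²)) = -36772*1/(6*√(67081 + 749956)) = -36772*√817037/4902222 = -18386*√817037/2451111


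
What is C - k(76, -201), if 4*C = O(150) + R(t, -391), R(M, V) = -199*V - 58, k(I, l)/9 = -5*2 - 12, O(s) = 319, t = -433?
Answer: 39431/2 ≈ 19716.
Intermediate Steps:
k(I, l) = -198 (k(I, l) = 9*(-5*2 - 12) = 9*(-10 - 12) = 9*(-22) = -198)
R(M, V) = -58 - 199*V
C = 39035/2 (C = (319 + (-58 - 199*(-391)))/4 = (319 + (-58 + 77809))/4 = (319 + 77751)/4 = (¼)*78070 = 39035/2 ≈ 19518.)
C - k(76, -201) = 39035/2 - 1*(-198) = 39035/2 + 198 = 39431/2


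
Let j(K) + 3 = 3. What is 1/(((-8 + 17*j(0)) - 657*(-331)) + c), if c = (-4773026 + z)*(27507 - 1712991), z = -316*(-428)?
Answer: 1/7816900832011 ≈ 1.2793e-13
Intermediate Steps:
z = 135248
j(K) = 0 (j(K) = -3 + 3 = 0)
c = 7816900614552 (c = (-4773026 + 135248)*(27507 - 1712991) = -4637778*(-1685484) = 7816900614552)
1/(((-8 + 17*j(0)) - 657*(-331)) + c) = 1/(((-8 + 17*0) - 657*(-331)) + 7816900614552) = 1/(((-8 + 0) + 217467) + 7816900614552) = 1/((-8 + 217467) + 7816900614552) = 1/(217459 + 7816900614552) = 1/7816900832011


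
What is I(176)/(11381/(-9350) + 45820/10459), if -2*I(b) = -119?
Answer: 5818603175/309383121 ≈ 18.807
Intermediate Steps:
I(b) = 119/2 (I(b) = -½*(-119) = 119/2)
I(176)/(11381/(-9350) + 45820/10459) = 119/(2*(11381/(-9350) + 45820/10459)) = 119/(2*(11381*(-1/9350) + 45820*(1/10459))) = 119/(2*(-11381/9350 + 45820/10459)) = 119/(2*(309383121/97791650)) = (119/2)*(97791650/309383121) = 5818603175/309383121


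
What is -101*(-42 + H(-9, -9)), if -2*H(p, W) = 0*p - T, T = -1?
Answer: 8585/2 ≈ 4292.5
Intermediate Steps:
H(p, W) = -½ (H(p, W) = -(0*p - 1*(-1))/2 = -(0 + 1)/2 = -½*1 = -½)
-101*(-42 + H(-9, -9)) = -101*(-42 - ½) = -101*(-85/2) = 8585/2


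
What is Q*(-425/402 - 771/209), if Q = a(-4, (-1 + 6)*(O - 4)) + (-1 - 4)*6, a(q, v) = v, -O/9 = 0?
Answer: 9969175/42009 ≈ 237.31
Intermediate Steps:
O = 0 (O = -9*0 = 0)
Q = -50 (Q = (-1 + 6)*(0 - 4) + (-1 - 4)*6 = 5*(-4) - 5*6 = -20 - 30 = -50)
Q*(-425/402 - 771/209) = -50*(-425/402 - 771/209) = -50*(-398767/84018) = 9969175/42009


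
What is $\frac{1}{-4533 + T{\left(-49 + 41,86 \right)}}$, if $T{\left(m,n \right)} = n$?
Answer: $- \frac{1}{4447} \approx -0.00022487$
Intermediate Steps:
$\frac{1}{-4533 + T{\left(-49 + 41,86 \right)}} = \frac{1}{-4533 + 86} = \frac{1}{-4447} = - \frac{1}{4447}$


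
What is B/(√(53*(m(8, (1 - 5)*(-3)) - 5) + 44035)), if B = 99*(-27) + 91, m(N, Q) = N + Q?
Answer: -1291*√44830/22415 ≈ -12.195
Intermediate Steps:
B = -2582 (B = -2673 + 91 = -2582)
B/(√(53*(m(8, (1 - 5)*(-3)) - 5) + 44035)) = -2582/√(53*((8 + (1 - 5)*(-3)) - 5) + 44035) = -2582/√(53*((8 - 4*(-3)) - 5) + 44035) = -2582/√(53*((8 + 12) - 5) + 44035) = -2582/√(53*(20 - 5) + 44035) = -2582/√(53*15 + 44035) = -2582/√(795 + 44035) = -2582*√44830/44830 = -1291*√44830/22415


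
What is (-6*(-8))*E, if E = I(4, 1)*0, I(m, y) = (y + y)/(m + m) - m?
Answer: 0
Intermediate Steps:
I(m, y) = -m + y/m (I(m, y) = (2*y)/((2*m)) - m = (2*y)*(1/(2*m)) - m = y/m - m = -m + y/m)
E = 0 (E = (-1*4 + 1/4)*0 = (-4 + 1*(¼))*0 = (-4 + ¼)*0 = -15/4*0 = 0)
(-6*(-8))*E = -6*(-8)*0 = 48*0 = 0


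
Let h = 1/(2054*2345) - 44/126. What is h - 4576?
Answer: -198383227891/43349670 ≈ -4576.4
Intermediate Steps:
h = -15137971/43349670 (h = (1/2054)*(1/2345) - 44*1/126 = 1/4816630 - 22/63 = -15137971/43349670 ≈ -0.34921)
h - 4576 = -15137971/43349670 - 4576 = -198383227891/43349670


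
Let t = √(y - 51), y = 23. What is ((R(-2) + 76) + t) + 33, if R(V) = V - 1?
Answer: 106 + 2*I*√7 ≈ 106.0 + 5.2915*I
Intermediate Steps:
t = 2*I*√7 (t = √(23 - 51) = √(-28) = 2*I*√7 ≈ 5.2915*I)
R(V) = -1 + V
((R(-2) + 76) + t) + 33 = (((-1 - 2) + 76) + 2*I*√7) + 33 = ((-3 + 76) + 2*I*√7) + 33 = (73 + 2*I*√7) + 33 = 106 + 2*I*√7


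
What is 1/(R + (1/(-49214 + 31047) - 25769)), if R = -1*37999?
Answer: -18167/1158473257 ≈ -1.5682e-5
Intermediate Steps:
R = -37999
1/(R + (1/(-49214 + 31047) - 25769)) = 1/(-37999 + (1/(-49214 + 31047) - 25769)) = 1/(-37999 + (1/(-18167) - 25769)) = 1/(-37999 + (-1/18167 - 25769)) = 1/(-37999 - 468145424/18167) = 1/(-1158473257/18167) = -18167/1158473257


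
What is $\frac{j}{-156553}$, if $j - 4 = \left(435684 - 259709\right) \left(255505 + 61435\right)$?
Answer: $- \frac{55773516504}{156553} \approx -3.5626 \cdot 10^{5}$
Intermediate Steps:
$j = 55773516504$ ($j = 4 + \left(435684 - 259709\right) \left(255505 + 61435\right) = 4 + 175975 \cdot 316940 = 4 + 55773516500 = 55773516504$)
$\frac{j}{-156553} = \frac{55773516504}{-156553} = 55773516504 \left(- \frac{1}{156553}\right) = - \frac{55773516504}{156553}$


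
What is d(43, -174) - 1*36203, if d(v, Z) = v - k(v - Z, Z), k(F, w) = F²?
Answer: -83249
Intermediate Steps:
d(v, Z) = v - (v - Z)²
d(43, -174) - 1*36203 = (43 - (-174 - 1*43)²) - 1*36203 = (43 - (-174 - 43)²) - 36203 = (43 - 1*(-217)²) - 36203 = (43 - 1*47089) - 36203 = (43 - 47089) - 36203 = -47046 - 36203 = -83249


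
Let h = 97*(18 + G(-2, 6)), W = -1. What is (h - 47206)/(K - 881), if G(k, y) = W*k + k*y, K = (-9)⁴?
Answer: -4643/568 ≈ -8.1743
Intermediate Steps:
K = 6561
G(k, y) = -k + k*y
h = 776 (h = 97*(18 - 2*(-1 + 6)) = 97*(18 - 2*5) = 97*(18 - 10) = 97*8 = 776)
(h - 47206)/(K - 881) = (776 - 47206)/(6561 - 881) = -46430/5680 = -46430*1/5680 = -4643/568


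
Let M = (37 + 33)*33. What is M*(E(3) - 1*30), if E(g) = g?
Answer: -62370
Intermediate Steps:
M = 2310 (M = 70*33 = 2310)
M*(E(3) - 1*30) = 2310*(3 - 1*30) = 2310*(3 - 30) = 2310*(-27) = -62370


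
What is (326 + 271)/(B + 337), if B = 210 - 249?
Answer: 597/298 ≈ 2.0034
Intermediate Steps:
B = -39
(326 + 271)/(B + 337) = (326 + 271)/(-39 + 337) = 597/298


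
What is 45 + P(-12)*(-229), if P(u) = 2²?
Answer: -871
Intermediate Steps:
P(u) = 4
45 + P(-12)*(-229) = 45 + 4*(-229) = 45 - 916 = -871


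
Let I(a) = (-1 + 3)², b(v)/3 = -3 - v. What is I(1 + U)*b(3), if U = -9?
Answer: -72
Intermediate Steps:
b(v) = -9 - 3*v (b(v) = 3*(-3 - v) = -9 - 3*v)
I(a) = 4 (I(a) = 2² = 4)
I(1 + U)*b(3) = 4*(-9 - 3*3) = 4*(-9 - 9) = 4*(-18) = -72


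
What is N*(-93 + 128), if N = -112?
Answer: -3920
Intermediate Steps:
N*(-93 + 128) = -112*(-93 + 128) = -112*35 = -3920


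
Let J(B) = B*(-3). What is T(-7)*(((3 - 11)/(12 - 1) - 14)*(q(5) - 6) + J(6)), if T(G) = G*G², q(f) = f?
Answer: 12348/11 ≈ 1122.5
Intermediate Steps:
T(G) = G³
J(B) = -3*B
T(-7)*(((3 - 11)/(12 - 1) - 14)*(q(5) - 6) + J(6)) = (-7)³*(((3 - 11)/(12 - 1) - 14)*(5 - 6) - 3*6) = -343*((-8/11 - 14)*(-1) - 18) = -343*(-162/11*(-1) - 18) = -343*(162/11 - 18) = -343*(-36/11) = 12348/11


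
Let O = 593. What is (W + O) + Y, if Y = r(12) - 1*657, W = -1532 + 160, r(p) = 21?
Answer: -1415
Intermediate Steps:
W = -1372
Y = -636 (Y = 21 - 1*657 = 21 - 657 = -636)
(W + O) + Y = (-1372 + 593) - 636 = -779 - 636 = -1415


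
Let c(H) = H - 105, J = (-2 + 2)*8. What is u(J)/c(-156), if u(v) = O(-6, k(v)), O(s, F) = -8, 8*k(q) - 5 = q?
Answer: 8/261 ≈ 0.030651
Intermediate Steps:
J = 0 (J = 0*8 = 0)
k(q) = 5/8 + q/8
c(H) = -105 + H
u(v) = -8
u(J)/c(-156) = -8/(-105 - 156) = -8/(-261) = -8*(-1/261) = 8/261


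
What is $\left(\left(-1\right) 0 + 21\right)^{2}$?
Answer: $441$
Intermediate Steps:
$\left(\left(-1\right) 0 + 21\right)^{2} = \left(0 + 21\right)^{2} = 21^{2} = 441$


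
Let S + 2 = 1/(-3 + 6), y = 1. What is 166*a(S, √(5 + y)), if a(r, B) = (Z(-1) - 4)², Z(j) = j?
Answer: 4150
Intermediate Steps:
S = -5/3 (S = -2 + 1/(-3 + 6) = -2 + 1/3 = -2 + ⅓ = -5/3 ≈ -1.6667)
a(r, B) = 25 (a(r, B) = (-1 - 4)² = (-5)² = 25)
166*a(S, √(5 + y)) = 166*25 = 4150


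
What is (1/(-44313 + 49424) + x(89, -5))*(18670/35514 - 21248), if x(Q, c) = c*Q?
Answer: 858109298685994/90756027 ≈ 9.4551e+6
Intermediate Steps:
x(Q, c) = Q*c
(1/(-44313 + 49424) + x(89, -5))*(18670/35514 - 21248) = (1/(-44313 + 49424) + 89*(-5))*(18670/35514 - 21248) = (1/5111 - 445)*(18670*(1/35514) - 21248) = (1/5111 - 445)*(9335/17757 - 21248) = -2274394/5111*(-377291401/17757) = 858109298685994/90756027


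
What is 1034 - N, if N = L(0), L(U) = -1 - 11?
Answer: 1046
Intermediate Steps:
L(U) = -12
N = -12
1034 - N = 1034 - 1*(-12) = 1034 + 12 = 1046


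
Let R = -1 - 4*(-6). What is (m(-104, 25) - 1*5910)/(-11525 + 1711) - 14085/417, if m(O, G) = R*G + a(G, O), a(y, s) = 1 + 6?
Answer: -22668069/682073 ≈ -33.234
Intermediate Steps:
a(y, s) = 7
R = 23 (R = -1 + 24 = 23)
m(O, G) = 7 + 23*G (m(O, G) = 23*G + 7 = 7 + 23*G)
(m(-104, 25) - 1*5910)/(-11525 + 1711) - 14085/417 = ((7 + 23*25) - 1*5910)/(-11525 + 1711) - 14085/417 = ((7 + 575) - 5910)/(-9814) - 14085*1/417 = (582 - 5910)*(-1/9814) - 4695/139 = -5328*(-1/9814) - 4695/139 = 2664/4907 - 4695/139 = -22668069/682073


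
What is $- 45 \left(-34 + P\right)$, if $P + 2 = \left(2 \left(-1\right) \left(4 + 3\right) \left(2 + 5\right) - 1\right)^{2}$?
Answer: $-439425$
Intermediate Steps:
$P = 9799$ ($P = -2 + \left(2 \left(-1\right) \left(4 + 3\right) \left(2 + 5\right) - 1\right)^{2} = -2 + \left(- 2 \cdot 7 \cdot 7 - 1\right)^{2} = -2 + \left(\left(-2\right) 49 - 1\right)^{2} = -2 + \left(-98 - 1\right)^{2} = -2 + \left(-99\right)^{2} = -2 + 9801 = 9799$)
$- 45 \left(-34 + P\right) = - 45 \left(-34 + 9799\right) = \left(-45\right) 9765 = -439425$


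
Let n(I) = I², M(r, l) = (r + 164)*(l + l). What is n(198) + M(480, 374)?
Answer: 520916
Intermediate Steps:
M(r, l) = 2*l*(164 + r) (M(r, l) = (164 + r)*(2*l) = 2*l*(164 + r))
n(198) + M(480, 374) = 198² + 2*374*(164 + 480) = 39204 + 2*374*644 = 39204 + 481712 = 520916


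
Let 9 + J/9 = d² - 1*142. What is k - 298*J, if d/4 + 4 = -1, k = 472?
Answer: -667346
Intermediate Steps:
d = -20 (d = -16 + 4*(-1) = -16 - 4 = -20)
J = 2241 (J = -81 + 9*((-20)² - 1*142) = -81 + 9*(400 - 142) = -81 + 9*258 = -81 + 2322 = 2241)
k - 298*J = 472 - 298*2241 = 472 - 667818 = -667346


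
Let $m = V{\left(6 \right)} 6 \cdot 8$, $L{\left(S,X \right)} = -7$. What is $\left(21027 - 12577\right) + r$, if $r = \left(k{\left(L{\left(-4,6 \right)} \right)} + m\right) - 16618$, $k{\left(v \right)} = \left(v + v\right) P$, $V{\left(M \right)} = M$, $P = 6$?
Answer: $-7964$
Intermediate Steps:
$m = 288$ ($m = 6 \cdot 6 \cdot 8 = 36 \cdot 8 = 288$)
$k{\left(v \right)} = 12 v$ ($k{\left(v \right)} = \left(v + v\right) 6 = 2 v 6 = 12 v$)
$r = -16414$ ($r = \left(12 \left(-7\right) + 288\right) - 16618 = \left(-84 + 288\right) - 16618 = 204 - 16618 = -16414$)
$\left(21027 - 12577\right) + r = \left(21027 - 12577\right) - 16414 = 8450 - 16414 = -7964$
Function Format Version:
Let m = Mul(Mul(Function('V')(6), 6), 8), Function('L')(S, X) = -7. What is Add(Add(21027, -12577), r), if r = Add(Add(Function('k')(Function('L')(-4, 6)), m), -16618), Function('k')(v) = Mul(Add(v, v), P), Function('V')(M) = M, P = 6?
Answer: -7964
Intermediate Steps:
m = 288 (m = Mul(Mul(6, 6), 8) = Mul(36, 8) = 288)
Function('k')(v) = Mul(12, v) (Function('k')(v) = Mul(Add(v, v), 6) = Mul(Mul(2, v), 6) = Mul(12, v))
r = -16414 (r = Add(Add(Mul(12, -7), 288), -16618) = Add(Add(-84, 288), -16618) = Add(204, -16618) = -16414)
Add(Add(21027, -12577), r) = Add(Add(21027, -12577), -16414) = Add(8450, -16414) = -7964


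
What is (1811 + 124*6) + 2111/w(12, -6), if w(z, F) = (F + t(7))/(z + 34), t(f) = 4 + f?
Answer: 109881/5 ≈ 21976.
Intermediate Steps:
w(z, F) = (11 + F)/(34 + z) (w(z, F) = (F + (4 + 7))/(z + 34) = (F + 11)/(34 + z) = (11 + F)/(34 + z))
(1811 + 124*6) + 2111/w(12, -6) = (1811 + 124*6) + 2111/(((11 - 6)/(34 + 12))) = (1811 + 744) + 2111/((5/46)) = 2555 + 2111/(((1/46)*5)) = 2555 + 2111/(5/46) = 2555 + 2111*(46/5) = 2555 + 97106/5 = 109881/5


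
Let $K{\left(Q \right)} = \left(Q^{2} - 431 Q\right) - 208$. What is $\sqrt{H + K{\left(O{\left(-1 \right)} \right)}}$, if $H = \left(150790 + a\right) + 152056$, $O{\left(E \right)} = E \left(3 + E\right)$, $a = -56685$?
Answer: $\sqrt{246819} \approx 496.81$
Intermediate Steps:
$K{\left(Q \right)} = -208 + Q^{2} - 431 Q$ ($K{\left(Q \right)} = \left(Q^{2} - 431 Q\right) - 208 = -208 + Q^{2} - 431 Q$)
$H = 246161$ ($H = \left(150790 - 56685\right) + 152056 = 94105 + 152056 = 246161$)
$\sqrt{H + K{\left(O{\left(-1 \right)} \right)}} = \sqrt{246161 - \left(208 - \left(3 - 1\right)^{2} + 431 \left(-1\right) \left(3 - 1\right)\right)} = \sqrt{246161 - \left(208 - 4 + 431 \left(-1\right) 2\right)} = \sqrt{246161 - \left(-654 - 4\right)} = \sqrt{246161 + \left(-208 + 4 + 862\right)} = \sqrt{246161 + 658} = \sqrt{246819}$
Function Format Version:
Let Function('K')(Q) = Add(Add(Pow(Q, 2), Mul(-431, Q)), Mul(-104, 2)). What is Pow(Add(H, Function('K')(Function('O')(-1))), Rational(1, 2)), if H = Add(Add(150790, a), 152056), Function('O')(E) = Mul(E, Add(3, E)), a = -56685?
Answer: Pow(246819, Rational(1, 2)) ≈ 496.81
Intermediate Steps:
Function('K')(Q) = Add(-208, Pow(Q, 2), Mul(-431, Q)) (Function('K')(Q) = Add(Add(Pow(Q, 2), Mul(-431, Q)), -208) = Add(-208, Pow(Q, 2), Mul(-431, Q)))
H = 246161 (H = Add(Add(150790, -56685), 152056) = Add(94105, 152056) = 246161)
Pow(Add(H, Function('K')(Function('O')(-1))), Rational(1, 2)) = Pow(Add(246161, Add(-208, Pow(Mul(-1, Add(3, -1)), 2), Mul(-431, Mul(-1, Add(3, -1))))), Rational(1, 2)) = Pow(Add(246161, Add(-208, Pow(Mul(-1, 2), 2), Mul(-431, Mul(-1, 2)))), Rational(1, 2)) = Pow(Add(246161, Add(-208, Pow(-2, 2), Mul(-431, -2))), Rational(1, 2)) = Pow(Add(246161, Add(-208, 4, 862)), Rational(1, 2)) = Pow(Add(246161, 658), Rational(1, 2)) = Pow(246819, Rational(1, 2))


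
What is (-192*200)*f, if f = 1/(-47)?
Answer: 38400/47 ≈ 817.02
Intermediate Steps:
f = -1/47 ≈ -0.021277
(-192*200)*f = -192*200*(-1/47) = -38400*(-1/47) = 38400/47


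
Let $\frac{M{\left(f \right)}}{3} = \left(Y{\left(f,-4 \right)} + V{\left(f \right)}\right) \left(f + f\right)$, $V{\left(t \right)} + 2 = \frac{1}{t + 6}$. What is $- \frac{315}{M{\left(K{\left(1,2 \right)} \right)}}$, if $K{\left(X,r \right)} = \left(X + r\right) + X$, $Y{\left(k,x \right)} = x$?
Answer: $\frac{525}{236} \approx 2.2246$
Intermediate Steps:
$V{\left(t \right)} = -2 + \frac{1}{6 + t}$ ($V{\left(t \right)} = -2 + \frac{1}{t + 6} = -2 + \frac{1}{6 + t}$)
$K{\left(X,r \right)} = r + 2 X$
$M{\left(f \right)} = 6 f \left(-4 + \frac{-11 - 2 f}{6 + f}\right)$ ($M{\left(f \right)} = 3 \left(-4 + \frac{-11 - 2 f}{6 + f}\right) \left(f + f\right) = 3 \left(-4 + \frac{-11 - 2 f}{6 + f}\right) 2 f = 3 \cdot 2 f \left(-4 + \frac{-11 - 2 f}{6 + f}\right) = 6 f \left(-4 + \frac{-11 - 2 f}{6 + f}\right)$)
$- \frac{315}{M{\left(K{\left(1,2 \right)} \right)}} = - \frac{315}{\left(-6\right) \left(2 + 2 \cdot 1\right) \frac{1}{6 + \left(2 + 2 \cdot 1\right)} \left(35 + 6 \left(2 + 2 \cdot 1\right)\right)} = - \frac{315}{\left(-6\right) \left(2 + 2\right) \frac{1}{6 + \left(2 + 2\right)} \left(35 + 6 \left(2 + 2\right)\right)} = - \frac{315}{\left(-6\right) 4 \frac{1}{6 + 4} \left(35 + 6 \cdot 4\right)} = - \frac{315}{\left(-6\right) 4 \cdot \frac{1}{10} \left(35 + 24\right)} = - \frac{315}{\left(-6\right) 4 \cdot \frac{1}{10} \cdot 59} = - \frac{315}{- \frac{708}{5}} = \left(-315\right) \left(- \frac{5}{708}\right) = \frac{525}{236}$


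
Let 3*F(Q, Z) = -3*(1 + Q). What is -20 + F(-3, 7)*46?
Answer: 72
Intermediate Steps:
F(Q, Z) = -1 - Q (F(Q, Z) = (-3*(1 + Q))/3 = (-3 - 3*Q)/3 = -1 - Q)
-20 + F(-3, 7)*46 = -20 + (-1 - 1*(-3))*46 = -20 + (-1 + 3)*46 = -20 + 2*46 = -20 + 92 = 72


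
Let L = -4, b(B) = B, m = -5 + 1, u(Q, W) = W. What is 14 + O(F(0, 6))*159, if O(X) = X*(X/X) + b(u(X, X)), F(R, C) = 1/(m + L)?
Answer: -103/4 ≈ -25.750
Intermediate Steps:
m = -4
F(R, C) = -1/8 (F(R, C) = 1/(-4 - 4) = 1/(-8) = -1/8)
O(X) = 2*X (O(X) = X*(X/X) + X = X*1 + X = X + X = 2*X)
14 + O(F(0, 6))*159 = 14 + (2*(-1/8))*159 = 14 - 1/4*159 = 14 - 159/4 = -103/4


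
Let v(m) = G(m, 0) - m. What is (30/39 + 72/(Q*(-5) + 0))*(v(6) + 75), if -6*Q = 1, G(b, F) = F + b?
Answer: 84990/13 ≈ 6537.7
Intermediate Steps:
Q = -1/6 (Q = -1/6*1 = -1/6 ≈ -0.16667)
v(m) = 0 (v(m) = (0 + m) - m = m - m = 0)
(30/39 + 72/(Q*(-5) + 0))*(v(6) + 75) = (30/39 + 72/(-1/6*(-5) + 0))*(0 + 75) = (30*(1/39) + 72/(5/6 + 0))*75 = (10/13 + 72/(5/6))*75 = (10/13 + 72*(6/5))*75 = (10/13 + 432/5)*75 = (5666/65)*75 = 84990/13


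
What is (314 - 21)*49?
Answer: 14357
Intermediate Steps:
(314 - 21)*49 = 293*49 = 14357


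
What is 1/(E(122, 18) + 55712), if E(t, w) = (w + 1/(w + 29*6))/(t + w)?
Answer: 26880/1497542017 ≈ 1.7949e-5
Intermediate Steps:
E(t, w) = (w + 1/(174 + w))/(t + w) (E(t, w) = (w + 1/(w + 174))/(t + w) = (w + 1/(174 + w))/(t + w))
1/(E(122, 18) + 55712) = 1/((1 + 18² + 174*18)/(18² + 174*122 + 174*18 + 122*18) + 55712) = 1/((1 + 324 + 3132)/(324 + 21228 + 3132 + 2196) + 55712) = 1/(3457/26880 + 55712) = 1/(1497542017/26880) = 26880/1497542017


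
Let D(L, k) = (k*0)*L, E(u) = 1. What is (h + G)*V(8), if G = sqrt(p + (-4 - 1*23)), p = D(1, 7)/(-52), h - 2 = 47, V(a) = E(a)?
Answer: 49 + 3*I*sqrt(3) ≈ 49.0 + 5.1962*I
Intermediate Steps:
D(L, k) = 0 (D(L, k) = 0*L = 0)
V(a) = 1
h = 49 (h = 2 + 47 = 49)
p = 0 (p = 0/(-52) = 0*(-1/52) = 0)
G = 3*I*sqrt(3) (G = sqrt(0 + (-4 - 1*23)) = sqrt(0 + (-4 - 23)) = sqrt(0 - 27) = sqrt(-27) = 3*I*sqrt(3) ≈ 5.1962*I)
(h + G)*V(8) = (49 + 3*I*sqrt(3))*1 = 49 + 3*I*sqrt(3)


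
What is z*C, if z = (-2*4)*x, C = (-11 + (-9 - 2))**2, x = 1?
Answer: -3872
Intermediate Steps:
C = 484 (C = (-11 - 11)**2 = (-22)**2 = 484)
z = -8 (z = -2*4*1 = -8*1 = -8)
z*C = -8*484 = -3872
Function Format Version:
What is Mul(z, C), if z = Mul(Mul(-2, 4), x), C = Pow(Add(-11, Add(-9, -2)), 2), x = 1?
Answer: -3872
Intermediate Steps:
C = 484 (C = Pow(Add(-11, -11), 2) = Pow(-22, 2) = 484)
z = -8 (z = Mul(Mul(-2, 4), 1) = Mul(-8, 1) = -8)
Mul(z, C) = Mul(-8, 484) = -3872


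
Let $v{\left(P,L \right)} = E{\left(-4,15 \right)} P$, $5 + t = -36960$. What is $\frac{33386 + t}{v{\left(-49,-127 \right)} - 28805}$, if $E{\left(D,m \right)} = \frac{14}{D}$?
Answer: $\frac{2386}{19089} \approx 0.12499$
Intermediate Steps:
$t = -36965$ ($t = -5 - 36960 = -36965$)
$v{\left(P,L \right)} = - \frac{7 P}{2}$ ($v{\left(P,L \right)} = \frac{14}{-4} P = 14 \left(- \frac{1}{4}\right) P = - \frac{7 P}{2}$)
$\frac{33386 + t}{v{\left(-49,-127 \right)} - 28805} = \frac{33386 - 36965}{\left(- \frac{7}{2}\right) \left(-49\right) - 28805} = - \frac{3579}{\frac{343}{2} - 28805} = - \frac{3579}{- \frac{57267}{2}} = \left(-3579\right) \left(- \frac{2}{57267}\right) = \frac{2386}{19089}$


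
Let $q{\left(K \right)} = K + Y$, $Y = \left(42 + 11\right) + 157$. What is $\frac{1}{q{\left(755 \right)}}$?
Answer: $\frac{1}{965} \approx 0.0010363$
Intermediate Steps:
$Y = 210$ ($Y = 53 + 157 = 210$)
$q{\left(K \right)} = 210 + K$ ($q{\left(K \right)} = K + 210 = 210 + K$)
$\frac{1}{q{\left(755 \right)}} = \frac{1}{210 + 755} = \frac{1}{965}$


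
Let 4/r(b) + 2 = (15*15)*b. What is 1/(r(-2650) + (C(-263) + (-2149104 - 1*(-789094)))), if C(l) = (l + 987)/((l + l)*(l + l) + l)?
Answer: -41202951019/56036425307704991 ≈ -7.3529e-7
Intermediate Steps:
r(b) = 4/(-2 + 225*b) (r(b) = 4/(-2 + (15*15)*b) = 4/(-2 + 225*b))
C(l) = (987 + l)/(l + 4*l²) (C(l) = (987 + l)/((2*l)*(2*l) + l) = (987 + l)/(4*l² + l) = (987 + l)/(l + 4*l²))
1/(r(-2650) + (C(-263) + (-2149104 - 1*(-789094)))) = 1/(4/(-2 + 225*(-2650)) + ((987 - 263)/((-263)*(1 + 4*(-263))) + (-2149104 - 1*(-789094)))) = 1/(4/(-2 - 596250) + (-1/263*724/(1 - 1052) + (-2149104 + 789094))) = 1/(4/(-596252) + (-1/263*724/(-1051) - 1360010)) = 1/(4*(-1/596252) + (-1/263*(-1/1051)*724 - 1360010)) = 1/(-1/149063 + (724/276413 - 1360010)) = 1/(-1/149063 - 375924443406/276413) = 1/(-56036425307704991/41202951019) = -41202951019/56036425307704991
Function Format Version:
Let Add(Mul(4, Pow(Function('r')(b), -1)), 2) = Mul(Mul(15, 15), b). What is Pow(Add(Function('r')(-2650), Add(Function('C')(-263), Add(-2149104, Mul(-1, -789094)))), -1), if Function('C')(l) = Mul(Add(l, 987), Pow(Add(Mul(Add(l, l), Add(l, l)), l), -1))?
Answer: Rational(-41202951019, 56036425307704991) ≈ -7.3529e-7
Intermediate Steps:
Function('r')(b) = Mul(4, Pow(Add(-2, Mul(225, b)), -1)) (Function('r')(b) = Mul(4, Pow(Add(-2, Mul(Mul(15, 15), b)), -1)) = Mul(4, Pow(Add(-2, Mul(225, b)), -1)))
Function('C')(l) = Mul(Pow(Add(l, Mul(4, Pow(l, 2))), -1), Add(987, l)) (Function('C')(l) = Mul(Add(987, l), Pow(Add(Mul(Mul(2, l), Mul(2, l)), l), -1)) = Mul(Add(987, l), Pow(Add(Mul(4, Pow(l, 2)), l), -1)) = Mul(Add(987, l), Pow(Add(l, Mul(4, Pow(l, 2))), -1)) = Mul(Pow(Add(l, Mul(4, Pow(l, 2))), -1), Add(987, l)))
Pow(Add(Function('r')(-2650), Add(Function('C')(-263), Add(-2149104, Mul(-1, -789094)))), -1) = Pow(Add(Mul(4, Pow(Add(-2, Mul(225, -2650)), -1)), Add(Mul(Pow(-263, -1), Pow(Add(1, Mul(4, -263)), -1), Add(987, -263)), Add(-2149104, Mul(-1, -789094)))), -1) = Pow(Add(Mul(4, Pow(Add(-2, -596250), -1)), Add(Mul(Rational(-1, 263), Pow(Add(1, -1052), -1), 724), Add(-2149104, 789094))), -1) = Pow(Add(Mul(4, Pow(-596252, -1)), Add(Mul(Rational(-1, 263), Pow(-1051, -1), 724), -1360010)), -1) = Pow(Add(Mul(4, Rational(-1, 596252)), Add(Mul(Rational(-1, 263), Rational(-1, 1051), 724), -1360010)), -1) = Pow(Add(Rational(-1, 149063), Add(Rational(724, 276413), -1360010)), -1) = Pow(Add(Rational(-1, 149063), Rational(-375924443406, 276413)), -1) = Pow(Rational(-56036425307704991, 41202951019), -1) = Rational(-41202951019, 56036425307704991)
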